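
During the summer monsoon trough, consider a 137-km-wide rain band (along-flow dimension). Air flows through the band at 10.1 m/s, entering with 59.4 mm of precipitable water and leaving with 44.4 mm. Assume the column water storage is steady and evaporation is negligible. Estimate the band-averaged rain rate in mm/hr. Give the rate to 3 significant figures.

R ≈ 3.98 mm/hr

Column moisture flux per unit crosswind length is F = V × PW.
Inflow: F_in = 10.1 × 59.4 = 599.94 mm·m/s
Outflow: F_out = 10.1 × 44.4 = 448.44 mm·m/s
Steady-state rate R = (F_in − F_out)/L = (599.94 − 448.44) / 137000 m = 1.106e-03 mm/s.
R = 1.106e-03 × 3600 = 3.98 mm/hr.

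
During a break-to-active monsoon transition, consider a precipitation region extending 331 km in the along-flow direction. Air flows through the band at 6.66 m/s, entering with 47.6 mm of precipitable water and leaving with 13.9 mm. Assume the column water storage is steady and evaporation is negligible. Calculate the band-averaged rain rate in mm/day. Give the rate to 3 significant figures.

R ≈ 58.6 mm/day

Column moisture flux per unit crosswind length is F = V × PW.
Inflow: F_in = 6.66 × 47.6 = 317.016 mm·m/s
Outflow: F_out = 6.66 × 13.9 = 92.574 mm·m/s
Steady-state rate R = (F_in − F_out)/L = (317.016 − 92.574) / 331000 m = 6.781e-04 mm/s.
R = 6.781e-04 × 3600 × 24 = 58.6 mm/day.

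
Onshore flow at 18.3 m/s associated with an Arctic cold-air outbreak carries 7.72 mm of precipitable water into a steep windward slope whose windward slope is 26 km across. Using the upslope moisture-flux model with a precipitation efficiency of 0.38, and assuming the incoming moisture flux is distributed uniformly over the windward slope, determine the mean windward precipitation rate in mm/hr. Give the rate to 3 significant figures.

Incoming column moisture flux per unit ridge length: F = V × PW = 18.3 × 7.72 = 141.276 mm·m/s.
Spread over the 26 km slope with efficiency ε = 0.38: R = ε·F/W = 0.38 × 141.276 / 26000 m = 2.065e-03 mm/s.
R = 2.065e-03 × 3600 = 7.43 mm/hr.

R ≈ 7.43 mm/hr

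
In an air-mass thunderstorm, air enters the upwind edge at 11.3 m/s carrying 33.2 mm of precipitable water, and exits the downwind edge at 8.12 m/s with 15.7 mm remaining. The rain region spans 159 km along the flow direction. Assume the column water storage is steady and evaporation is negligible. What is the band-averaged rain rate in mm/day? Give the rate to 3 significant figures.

R ≈ 135 mm/day

Column moisture flux per unit crosswind length is F = V × PW.
Inflow: F_in = 11.3 × 33.2 = 375.16 mm·m/s
Outflow: F_out = 8.12 × 15.7 = 127.484 mm·m/s
Steady-state rate R = (F_in − F_out)/L = (375.16 − 127.484) / 159000 m = 1.558e-03 mm/s.
R = 1.558e-03 × 3600 × 24 = 135 mm/day.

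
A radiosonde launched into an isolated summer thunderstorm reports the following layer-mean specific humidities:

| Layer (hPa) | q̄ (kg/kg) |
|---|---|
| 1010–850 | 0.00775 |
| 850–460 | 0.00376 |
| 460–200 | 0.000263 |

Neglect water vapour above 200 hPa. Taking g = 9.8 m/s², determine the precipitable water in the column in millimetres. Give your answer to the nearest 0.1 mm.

PW ≈ 28.3 mm

Precipitable water is the column-integrated vapour mass per unit area: PW = (1/g) Σ q̄ Δp, with q in kg/kg and Δp in Pa (1 kg/m² of water = 1 mm).
Layer 1010–850 hPa: Δp = 160 hPa = 16000 Pa, q̄ = 0.00775 kg/kg → 0.00775 × 16000 / 9.8 = 12.65 mm
Layer 850–460 hPa: Δp = 390 hPa = 39000 Pa, q̄ = 0.00376 kg/kg → 0.00376 × 39000 / 9.8 = 14.96 mm
Layer 460–200 hPa: Δp = 260 hPa = 26000 Pa, q̄ = 0.000263 kg/kg → 0.000263 × 26000 / 9.8 = 0.70 mm
PW = 12.65 + 14.96 + 0.70 = 28.31 ≈ 28.3 mm.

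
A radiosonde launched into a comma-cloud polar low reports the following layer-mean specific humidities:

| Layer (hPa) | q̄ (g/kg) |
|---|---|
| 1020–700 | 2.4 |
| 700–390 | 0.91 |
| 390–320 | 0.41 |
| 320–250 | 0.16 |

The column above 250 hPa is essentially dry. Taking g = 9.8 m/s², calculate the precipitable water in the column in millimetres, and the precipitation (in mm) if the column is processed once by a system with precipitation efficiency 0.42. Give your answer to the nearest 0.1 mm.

PW ≈ 11.1 mm; precipitation ≈ 4.7 mm

Precipitable water is the column-integrated vapour mass per unit area: PW = (1/g) Σ q̄ Δp, with q in kg/kg and Δp in Pa (1 kg/m² of water = 1 mm).
Layer 1020–700 hPa: Δp = 320 hPa = 32000 Pa, q̄ = 0.0024 kg/kg → 0.0024 × 32000 / 9.8 = 7.84 mm
Layer 700–390 hPa: Δp = 310 hPa = 31000 Pa, q̄ = 0.00091 kg/kg → 0.00091 × 31000 / 9.8 = 2.88 mm
Layer 390–320 hPa: Δp = 70 hPa = 7000 Pa, q̄ = 0.00041 kg/kg → 0.00041 × 7000 / 9.8 = 0.29 mm
Layer 320–250 hPa: Δp = 70 hPa = 7000 Pa, q̄ = 0.00016 kg/kg → 0.00016 × 7000 / 9.8 = 0.11 mm
PW = 7.84 + 2.88 + 0.29 + 0.11 = 11.12 ≈ 11.1 mm.
Precipitation = ε × PW = 0.42 × 11.1 = 4.7 mm.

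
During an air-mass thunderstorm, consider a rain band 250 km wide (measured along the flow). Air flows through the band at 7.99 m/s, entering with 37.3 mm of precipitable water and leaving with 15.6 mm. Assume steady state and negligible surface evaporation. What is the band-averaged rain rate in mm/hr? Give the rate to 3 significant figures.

Column moisture flux per unit crosswind length is F = V × PW.
Inflow: F_in = 7.99 × 37.3 = 298.027 mm·m/s
Outflow: F_out = 7.99 × 15.6 = 124.644 mm·m/s
Steady-state rate R = (F_in − F_out)/L = (298.027 − 124.644) / 250000 m = 6.935e-04 mm/s.
R = 6.935e-04 × 3600 = 2.50 mm/hr.

R ≈ 2.50 mm/hr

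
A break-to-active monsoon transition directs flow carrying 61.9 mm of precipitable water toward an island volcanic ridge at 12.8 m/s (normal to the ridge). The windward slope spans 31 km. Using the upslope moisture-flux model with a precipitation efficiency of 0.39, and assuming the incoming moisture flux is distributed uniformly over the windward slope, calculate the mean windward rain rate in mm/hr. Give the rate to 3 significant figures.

R ≈ 35.9 mm/hr

Incoming column moisture flux per unit ridge length: F = V × PW = 12.8 × 61.9 = 792.32 mm·m/s.
Spread over the 31 km slope with efficiency ε = 0.39: R = ε·F/W = 0.39 × 792.32 / 31000 m = 9.968e-03 mm/s.
R = 9.968e-03 × 3600 = 35.9 mm/hr.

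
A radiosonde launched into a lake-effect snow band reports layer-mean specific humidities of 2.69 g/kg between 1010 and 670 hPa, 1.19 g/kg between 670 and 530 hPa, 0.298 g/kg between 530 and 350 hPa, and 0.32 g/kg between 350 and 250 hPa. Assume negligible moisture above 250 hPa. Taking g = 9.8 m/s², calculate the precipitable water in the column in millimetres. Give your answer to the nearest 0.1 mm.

Precipitable water is the column-integrated vapour mass per unit area: PW = (1/g) Σ q̄ Δp, with q in kg/kg and Δp in Pa (1 kg/m² of water = 1 mm).
Layer 1010–670 hPa: Δp = 340 hPa = 34000 Pa, q̄ = 0.00269 kg/kg → 0.00269 × 34000 / 9.8 = 9.33 mm
Layer 670–530 hPa: Δp = 140 hPa = 14000 Pa, q̄ = 0.00119 kg/kg → 0.00119 × 14000 / 9.8 = 1.70 mm
Layer 530–350 hPa: Δp = 180 hPa = 18000 Pa, q̄ = 0.000298 kg/kg → 0.000298 × 18000 / 9.8 = 0.55 mm
Layer 350–250 hPa: Δp = 100 hPa = 10000 Pa, q̄ = 0.00032 kg/kg → 0.00032 × 10000 / 9.8 = 0.33 mm
PW = 9.33 + 1.70 + 0.55 + 0.33 = 11.91 ≈ 11.9 mm.

PW ≈ 11.9 mm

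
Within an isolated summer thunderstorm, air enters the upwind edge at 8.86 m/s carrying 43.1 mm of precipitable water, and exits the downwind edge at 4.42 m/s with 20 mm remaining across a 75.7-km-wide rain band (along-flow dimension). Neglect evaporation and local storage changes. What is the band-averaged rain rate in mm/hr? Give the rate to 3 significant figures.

Column moisture flux per unit crosswind length is F = V × PW.
Inflow: F_in = 8.86 × 43.1 = 381.866 mm·m/s
Outflow: F_out = 4.42 × 20 = 88.4 mm·m/s
Steady-state rate R = (F_in − F_out)/L = (381.866 − 88.4) / 75700 m = 3.877e-03 mm/s.
R = 3.877e-03 × 3600 = 14.0 mm/hr.

R ≈ 14.0 mm/hr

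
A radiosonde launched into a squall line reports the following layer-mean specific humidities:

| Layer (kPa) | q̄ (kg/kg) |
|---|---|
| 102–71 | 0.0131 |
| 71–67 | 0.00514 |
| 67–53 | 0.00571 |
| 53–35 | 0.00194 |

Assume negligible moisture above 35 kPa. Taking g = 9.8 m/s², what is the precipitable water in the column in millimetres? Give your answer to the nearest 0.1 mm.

PW ≈ 55.3 mm

Precipitable water is the column-integrated vapour mass per unit area: PW = (1/g) Σ q̄ Δp, with q in kg/kg and Δp in Pa (1 kg/m² of water = 1 mm).
Layer 102–71 kPa: Δp = 310 hPa = 31000 Pa, q̄ = 0.0131 kg/kg → 0.0131 × 31000 / 9.8 = 41.44 mm
Layer 71–67 kPa: Δp = 40 hPa = 4000 Pa, q̄ = 0.00514 kg/kg → 0.00514 × 4000 / 9.8 = 2.10 mm
Layer 67–53 kPa: Δp = 140 hPa = 14000 Pa, q̄ = 0.00571 kg/kg → 0.00571 × 14000 / 9.8 = 8.16 mm
Layer 53–35 kPa: Δp = 180 hPa = 18000 Pa, q̄ = 0.00194 kg/kg → 0.00194 × 18000 / 9.8 = 3.56 mm
PW = 41.44 + 2.10 + 8.16 + 3.56 = 55.26 ≈ 55.3 mm.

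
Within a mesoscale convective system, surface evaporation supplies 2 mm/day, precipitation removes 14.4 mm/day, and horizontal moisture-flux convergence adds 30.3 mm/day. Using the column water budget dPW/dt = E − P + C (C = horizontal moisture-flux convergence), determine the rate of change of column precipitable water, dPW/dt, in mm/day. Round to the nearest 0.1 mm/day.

dPW/dt = E − P + C = 2 − 14.4 + (30.3) = 17.9 mm/day.

dPW/dt ≈ 17.9 mm/day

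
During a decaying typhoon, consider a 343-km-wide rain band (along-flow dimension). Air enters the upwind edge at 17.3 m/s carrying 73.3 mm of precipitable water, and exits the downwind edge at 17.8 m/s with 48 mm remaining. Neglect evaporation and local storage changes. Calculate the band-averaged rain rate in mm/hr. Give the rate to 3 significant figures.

Column moisture flux per unit crosswind length is F = V × PW.
Inflow: F_in = 17.3 × 73.3 = 1268.09 mm·m/s
Outflow: F_out = 17.8 × 48 = 854.4 mm·m/s
Steady-state rate R = (F_in − F_out)/L = (1268.09 − 854.4) / 343000 m = 1.206e-03 mm/s.
R = 1.206e-03 × 3600 = 4.34 mm/hr.

R ≈ 4.34 mm/hr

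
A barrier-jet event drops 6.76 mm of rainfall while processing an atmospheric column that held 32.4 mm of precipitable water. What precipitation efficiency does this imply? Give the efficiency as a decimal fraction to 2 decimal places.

ε = rainfall / PW = 6.76 / 32.4 = 0.21.

ε ≈ 0.21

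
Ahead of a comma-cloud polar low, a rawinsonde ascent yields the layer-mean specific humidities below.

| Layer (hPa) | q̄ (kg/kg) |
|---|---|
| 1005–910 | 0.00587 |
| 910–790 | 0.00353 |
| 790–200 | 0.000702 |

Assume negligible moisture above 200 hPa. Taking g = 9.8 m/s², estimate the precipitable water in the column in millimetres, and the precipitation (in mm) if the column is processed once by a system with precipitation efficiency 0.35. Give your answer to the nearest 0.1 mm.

PW ≈ 14.2 mm; precipitation ≈ 5.0 mm

Precipitable water is the column-integrated vapour mass per unit area: PW = (1/g) Σ q̄ Δp, with q in kg/kg and Δp in Pa (1 kg/m² of water = 1 mm).
Layer 1005–910 hPa: Δp = 95 hPa = 9500 Pa, q̄ = 0.00587 kg/kg → 0.00587 × 9500 / 9.8 = 5.69 mm
Layer 910–790 hPa: Δp = 120 hPa = 12000 Pa, q̄ = 0.00353 kg/kg → 0.00353 × 12000 / 9.8 = 4.32 mm
Layer 790–200 hPa: Δp = 590 hPa = 59000 Pa, q̄ = 0.000702 kg/kg → 0.000702 × 59000 / 9.8 = 4.23 mm
PW = 5.69 + 4.32 + 4.23 = 14.24 ≈ 14.2 mm.
Precipitation = ε × PW = 0.35 × 14.2 = 5.0 mm.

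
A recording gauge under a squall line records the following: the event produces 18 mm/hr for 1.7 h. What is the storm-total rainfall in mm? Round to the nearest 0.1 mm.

total ≈ 30.6 mm

Total = Σ Rᵢ Δtᵢ = 18 × 1.7
      = 30.6 = 30.6 mm.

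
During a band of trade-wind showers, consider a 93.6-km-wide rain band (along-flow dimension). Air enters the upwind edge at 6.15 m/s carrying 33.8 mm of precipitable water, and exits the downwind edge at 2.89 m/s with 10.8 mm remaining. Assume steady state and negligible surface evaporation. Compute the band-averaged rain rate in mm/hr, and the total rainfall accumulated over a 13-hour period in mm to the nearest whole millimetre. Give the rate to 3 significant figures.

R ≈ 6.79 mm/hr; total ≈ 88 mm

Column moisture flux per unit crosswind length is F = V × PW.
Inflow: F_in = 6.15 × 33.8 = 207.87 mm·m/s
Outflow: F_out = 2.89 × 10.8 = 31.212 mm·m/s
Steady-state rate R = (F_in − F_out)/L = (207.87 − 31.212) / 93600 m = 1.887e-03 mm/s.
R = 1.887e-03 × 3600 = 6.79 mm/hr.
Over 13 h: total = 6.79 × 13 = 88.27 ≈ 88 mm.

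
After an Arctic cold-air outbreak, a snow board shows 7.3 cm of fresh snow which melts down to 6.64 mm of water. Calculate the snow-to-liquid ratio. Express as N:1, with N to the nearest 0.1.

Ratio = snow depth / SWE = 73 mm / 6.64 mm = 11.0, i.e. 11.0:1.

ratio ≈ 11.0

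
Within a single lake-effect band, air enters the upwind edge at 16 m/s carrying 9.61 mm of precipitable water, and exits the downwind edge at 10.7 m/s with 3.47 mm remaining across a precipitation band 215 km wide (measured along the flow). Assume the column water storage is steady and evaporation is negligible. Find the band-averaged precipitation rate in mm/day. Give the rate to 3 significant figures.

Column moisture flux per unit crosswind length is F = V × PW.
Inflow: F_in = 16 × 9.61 = 153.76 mm·m/s
Outflow: F_out = 10.7 × 3.47 = 37.129 mm·m/s
Steady-state rate R = (F_in − F_out)/L = (153.76 − 37.129) / 215000 m = 5.425e-04 mm/s.
R = 5.425e-04 × 3600 × 24 = 46.9 mm/day.

R ≈ 46.9 mm/day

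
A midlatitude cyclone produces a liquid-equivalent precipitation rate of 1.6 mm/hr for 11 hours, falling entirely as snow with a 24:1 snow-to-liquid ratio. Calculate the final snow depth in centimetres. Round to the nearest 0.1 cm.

snow depth ≈ 42.2 cm

Liquid-equivalent depth = 1.6 × 11 = 17.6 mm.
Snow depth = 17.6 mm × 24 = 422.4 mm = 42.2 cm.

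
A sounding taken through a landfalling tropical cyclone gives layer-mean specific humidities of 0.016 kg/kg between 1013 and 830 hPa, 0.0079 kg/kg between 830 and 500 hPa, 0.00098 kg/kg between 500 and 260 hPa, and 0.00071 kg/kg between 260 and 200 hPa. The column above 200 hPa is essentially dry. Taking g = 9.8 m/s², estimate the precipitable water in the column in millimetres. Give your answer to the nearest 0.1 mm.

Precipitable water is the column-integrated vapour mass per unit area: PW = (1/g) Σ q̄ Δp, with q in kg/kg and Δp in Pa (1 kg/m² of water = 1 mm).
Layer 1013–830 hPa: Δp = 183 hPa = 18300 Pa, q̄ = 0.016 kg/kg → 0.016 × 18300 / 9.8 = 29.88 mm
Layer 830–500 hPa: Δp = 330 hPa = 33000 Pa, q̄ = 0.0079 kg/kg → 0.0079 × 33000 / 9.8 = 26.60 mm
Layer 500–260 hPa: Δp = 240 hPa = 24000 Pa, q̄ = 0.00098 kg/kg → 0.00098 × 24000 / 9.8 = 2.40 mm
Layer 260–200 hPa: Δp = 60 hPa = 6000 Pa, q̄ = 0.00071 kg/kg → 0.00071 × 6000 / 9.8 = 0.43 mm
PW = 29.88 + 26.60 + 2.40 + 0.43 = 59.31 ≈ 59.3 mm.

PW ≈ 59.3 mm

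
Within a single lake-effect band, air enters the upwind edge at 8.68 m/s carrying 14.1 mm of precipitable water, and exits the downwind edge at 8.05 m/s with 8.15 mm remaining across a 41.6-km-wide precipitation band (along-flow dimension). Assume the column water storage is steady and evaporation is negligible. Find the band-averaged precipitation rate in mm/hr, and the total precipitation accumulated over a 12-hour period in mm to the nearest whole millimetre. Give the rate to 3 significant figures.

Column moisture flux per unit crosswind length is F = V × PW.
Inflow: F_in = 8.68 × 14.1 = 122.388 mm·m/s
Outflow: F_out = 8.05 × 8.15 = 65.6075 mm·m/s
Steady-state rate R = (F_in − F_out)/L = (122.388 − 65.6075) / 41600 m = 1.365e-03 mm/s.
R = 1.365e-03 × 3600 = 4.91 mm/hr.
Over 12 h: total = 4.91 × 12 = 58.92 ≈ 59 mm.

R ≈ 4.91 mm/hr; total ≈ 59 mm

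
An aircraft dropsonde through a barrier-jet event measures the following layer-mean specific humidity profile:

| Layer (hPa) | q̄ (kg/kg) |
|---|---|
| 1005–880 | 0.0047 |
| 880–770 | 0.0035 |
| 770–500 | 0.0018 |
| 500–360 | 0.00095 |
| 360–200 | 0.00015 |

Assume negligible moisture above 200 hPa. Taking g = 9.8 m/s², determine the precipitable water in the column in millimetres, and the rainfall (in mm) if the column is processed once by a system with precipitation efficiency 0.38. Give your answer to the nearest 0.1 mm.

Precipitable water is the column-integrated vapour mass per unit area: PW = (1/g) Σ q̄ Δp, with q in kg/kg and Δp in Pa (1 kg/m² of water = 1 mm).
Layer 1005–880 hPa: Δp = 125 hPa = 12500 Pa, q̄ = 0.0047 kg/kg → 0.0047 × 12500 / 9.8 = 5.99 mm
Layer 880–770 hPa: Δp = 110 hPa = 11000 Pa, q̄ = 0.0035 kg/kg → 0.0035 × 11000 / 9.8 = 3.93 mm
Layer 770–500 hPa: Δp = 270 hPa = 27000 Pa, q̄ = 0.0018 kg/kg → 0.0018 × 27000 / 9.8 = 4.96 mm
Layer 500–360 hPa: Δp = 140 hPa = 14000 Pa, q̄ = 0.00095 kg/kg → 0.00095 × 14000 / 9.8 = 1.36 mm
Layer 360–200 hPa: Δp = 160 hPa = 16000 Pa, q̄ = 0.00015 kg/kg → 0.00015 × 16000 / 9.8 = 0.24 mm
PW = 5.99 + 3.93 + 4.96 + 1.36 + 0.24 = 16.48 ≈ 16.5 mm.
Rainfall = ε × PW = 0.38 × 16.5 = 6.3 mm.

PW ≈ 16.5 mm; rainfall ≈ 6.3 mm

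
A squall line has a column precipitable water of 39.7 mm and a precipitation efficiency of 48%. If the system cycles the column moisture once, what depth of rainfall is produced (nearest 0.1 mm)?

rainfall ≈ 19.1 mm

Rainfall = ε × PW = 0.48 × 39.7 = 19.1 mm.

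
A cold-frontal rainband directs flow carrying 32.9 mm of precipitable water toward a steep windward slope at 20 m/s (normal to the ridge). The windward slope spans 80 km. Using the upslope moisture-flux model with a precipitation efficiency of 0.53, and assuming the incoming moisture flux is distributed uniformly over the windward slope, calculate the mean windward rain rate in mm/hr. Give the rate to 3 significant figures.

Incoming column moisture flux per unit ridge length: F = V × PW = 20 × 32.9 = 658 mm·m/s.
Spread over the 80 km slope with efficiency ε = 0.53: R = ε·F/W = 0.53 × 658 / 80000 m = 4.359e-03 mm/s.
R = 4.359e-03 × 3600 = 15.7 mm/hr.

R ≈ 15.7 mm/hr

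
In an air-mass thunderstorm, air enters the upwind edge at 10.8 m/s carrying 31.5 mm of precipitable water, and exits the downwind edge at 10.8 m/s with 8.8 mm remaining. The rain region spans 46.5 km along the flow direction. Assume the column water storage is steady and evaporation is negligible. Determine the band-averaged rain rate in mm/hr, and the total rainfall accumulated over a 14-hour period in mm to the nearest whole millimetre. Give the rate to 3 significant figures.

R ≈ 19.0 mm/hr; total ≈ 266 mm

Column moisture flux per unit crosswind length is F = V × PW.
Inflow: F_in = 10.8 × 31.5 = 340.2 mm·m/s
Outflow: F_out = 10.8 × 8.8 = 95.04 mm·m/s
Steady-state rate R = (F_in − F_out)/L = (340.2 − 95.04) / 46500 m = 5.272e-03 mm/s.
R = 5.272e-03 × 3600 = 19.0 mm/hr.
Over 14 h: total = 19.0 × 14 = 266 mm.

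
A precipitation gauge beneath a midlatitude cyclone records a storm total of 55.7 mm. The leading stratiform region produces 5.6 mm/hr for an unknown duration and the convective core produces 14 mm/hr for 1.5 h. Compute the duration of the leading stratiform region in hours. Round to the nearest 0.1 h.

Known phases: 14 × 1.5 = 21 mm.
Remaining depth = 55.7 − 21 = 34.7 mm.
Duration = 34.7 / 5.6 = 6.2 h.

duration ≈ 6.2 h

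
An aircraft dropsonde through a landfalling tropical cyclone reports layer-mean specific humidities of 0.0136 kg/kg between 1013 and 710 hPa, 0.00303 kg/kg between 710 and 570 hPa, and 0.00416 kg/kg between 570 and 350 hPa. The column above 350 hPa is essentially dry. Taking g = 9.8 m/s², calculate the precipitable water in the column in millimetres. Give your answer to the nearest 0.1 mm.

Precipitable water is the column-integrated vapour mass per unit area: PW = (1/g) Σ q̄ Δp, with q in kg/kg and Δp in Pa (1 kg/m² of water = 1 mm).
Layer 1013–710 hPa: Δp = 303 hPa = 30300 Pa, q̄ = 0.0136 kg/kg → 0.0136 × 30300 / 9.8 = 42.05 mm
Layer 710–570 hPa: Δp = 140 hPa = 14000 Pa, q̄ = 0.00303 kg/kg → 0.00303 × 14000 / 9.8 = 4.33 mm
Layer 570–350 hPa: Δp = 220 hPa = 22000 Pa, q̄ = 0.00416 kg/kg → 0.00416 × 22000 / 9.8 = 9.34 mm
PW = 42.05 + 4.33 + 9.34 = 55.72 ≈ 55.7 mm.

PW ≈ 55.7 mm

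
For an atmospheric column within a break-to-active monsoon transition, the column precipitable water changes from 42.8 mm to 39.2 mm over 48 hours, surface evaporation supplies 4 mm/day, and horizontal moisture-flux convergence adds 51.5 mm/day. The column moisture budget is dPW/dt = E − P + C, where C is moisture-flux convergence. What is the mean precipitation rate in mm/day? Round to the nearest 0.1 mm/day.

dPW/dt = (39.2 − 42.8) mm / (48/24 day) = -1.800 mm/day.
P = E + C − dPW/dt = 4 + (51.5) − (-1.800) = 57.3 mm/day.

P ≈ 57.3 mm/day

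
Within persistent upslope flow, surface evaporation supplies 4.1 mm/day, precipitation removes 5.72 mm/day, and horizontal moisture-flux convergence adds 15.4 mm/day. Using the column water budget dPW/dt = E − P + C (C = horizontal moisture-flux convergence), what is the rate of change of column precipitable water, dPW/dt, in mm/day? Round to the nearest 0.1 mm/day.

dPW/dt = E − P + C = 4.1 − 5.72 + (15.4) = 13.8 mm/day.

dPW/dt ≈ 13.8 mm/day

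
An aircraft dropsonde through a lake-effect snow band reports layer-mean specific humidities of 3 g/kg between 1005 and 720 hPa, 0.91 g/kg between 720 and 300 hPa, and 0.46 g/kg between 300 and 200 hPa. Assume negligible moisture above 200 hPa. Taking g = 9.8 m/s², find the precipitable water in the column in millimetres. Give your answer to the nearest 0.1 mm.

PW ≈ 13.1 mm

Precipitable water is the column-integrated vapour mass per unit area: PW = (1/g) Σ q̄ Δp, with q in kg/kg and Δp in Pa (1 kg/m² of water = 1 mm).
Layer 1005–720 hPa: Δp = 285 hPa = 28500 Pa, q̄ = 0.003 kg/kg → 0.003 × 28500 / 9.8 = 8.72 mm
Layer 720–300 hPa: Δp = 420 hPa = 42000 Pa, q̄ = 0.00091 kg/kg → 0.00091 × 42000 / 9.8 = 3.90 mm
Layer 300–200 hPa: Δp = 100 hPa = 10000 Pa, q̄ = 0.00046 kg/kg → 0.00046 × 10000 / 9.8 = 0.47 mm
PW = 8.72 + 3.90 + 0.47 = 13.09 ≈ 13.1 mm.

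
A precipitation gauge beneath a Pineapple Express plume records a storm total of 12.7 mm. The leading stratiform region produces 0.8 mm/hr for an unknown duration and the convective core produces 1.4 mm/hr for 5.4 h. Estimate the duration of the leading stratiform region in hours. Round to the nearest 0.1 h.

duration ≈ 6.4 h

Known phases: 1.4 × 5.4 = 7.56 mm.
Remaining depth = 12.7 − 7.56 = 5.14 mm.
Duration = 5.14 / 0.8 = 6.4 h.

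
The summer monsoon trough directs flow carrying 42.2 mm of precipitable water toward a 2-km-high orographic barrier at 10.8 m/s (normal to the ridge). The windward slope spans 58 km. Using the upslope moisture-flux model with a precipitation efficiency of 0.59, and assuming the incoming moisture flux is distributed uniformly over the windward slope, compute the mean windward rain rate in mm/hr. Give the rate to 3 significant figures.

R ≈ 16.7 mm/hr

Incoming column moisture flux per unit ridge length: F = V × PW = 10.8 × 42.2 = 455.76 mm·m/s.
Spread over the 58 km slope with efficiency ε = 0.59: R = ε·F/W = 0.59 × 455.76 / 58000 m = 4.636e-03 mm/s.
R = 4.636e-03 × 3600 = 16.7 mm/hr.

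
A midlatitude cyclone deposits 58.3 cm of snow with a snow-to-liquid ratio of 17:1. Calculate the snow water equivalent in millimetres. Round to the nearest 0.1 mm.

SWE ≈ 34.3 mm

SWE = snow depth / ratio = 58.3 cm / 17 = 3.429 cm = 34.3 mm.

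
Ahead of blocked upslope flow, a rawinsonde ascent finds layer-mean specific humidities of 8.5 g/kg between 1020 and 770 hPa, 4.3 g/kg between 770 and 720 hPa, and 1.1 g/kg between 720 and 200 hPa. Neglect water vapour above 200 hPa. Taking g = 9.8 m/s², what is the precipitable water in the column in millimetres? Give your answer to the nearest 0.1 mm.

Precipitable water is the column-integrated vapour mass per unit area: PW = (1/g) Σ q̄ Δp, with q in kg/kg and Δp in Pa (1 kg/m² of water = 1 mm).
Layer 1020–770 hPa: Δp = 250 hPa = 25000 Pa, q̄ = 0.0085 kg/kg → 0.0085 × 25000 / 9.8 = 21.68 mm
Layer 770–720 hPa: Δp = 50 hPa = 5000 Pa, q̄ = 0.0043 kg/kg → 0.0043 × 5000 / 9.8 = 2.19 mm
Layer 720–200 hPa: Δp = 520 hPa = 52000 Pa, q̄ = 0.0011 kg/kg → 0.0011 × 52000 / 9.8 = 5.84 mm
PW = 21.68 + 2.19 + 5.84 = 29.71 ≈ 29.7 mm.

PW ≈ 29.7 mm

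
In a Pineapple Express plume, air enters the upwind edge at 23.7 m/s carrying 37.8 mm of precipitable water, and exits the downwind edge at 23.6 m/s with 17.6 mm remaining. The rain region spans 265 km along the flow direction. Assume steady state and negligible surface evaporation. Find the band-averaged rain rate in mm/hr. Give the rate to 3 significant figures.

R ≈ 6.53 mm/hr

Column moisture flux per unit crosswind length is F = V × PW.
Inflow: F_in = 23.7 × 37.8 = 895.86 mm·m/s
Outflow: F_out = 23.6 × 17.6 = 415.36 mm·m/s
Steady-state rate R = (F_in − F_out)/L = (895.86 − 415.36) / 265000 m = 1.813e-03 mm/s.
R = 1.813e-03 × 3600 = 6.53 mm/hr.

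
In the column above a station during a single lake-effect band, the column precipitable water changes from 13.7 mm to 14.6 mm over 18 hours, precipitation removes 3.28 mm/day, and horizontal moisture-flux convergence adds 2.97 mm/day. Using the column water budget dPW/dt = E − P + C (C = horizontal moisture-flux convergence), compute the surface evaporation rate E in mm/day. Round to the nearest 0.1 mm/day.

dPW/dt = (14.6 − 13.7) mm / (18/24 day) = +1.200 mm/day.
E = dPW/dt + P − C = (+1.200) + 3.28 − (2.97) = 1.5 mm/day.

E ≈ 1.5 mm/day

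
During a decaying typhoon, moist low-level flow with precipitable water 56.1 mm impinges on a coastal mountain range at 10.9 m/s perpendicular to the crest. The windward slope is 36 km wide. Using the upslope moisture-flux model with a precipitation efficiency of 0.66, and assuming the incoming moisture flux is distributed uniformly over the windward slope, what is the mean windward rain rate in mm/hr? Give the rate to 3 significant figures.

Incoming column moisture flux per unit ridge length: F = V × PW = 10.9 × 56.1 = 611.49 mm·m/s.
Spread over the 36 km slope with efficiency ε = 0.66: R = ε·F/W = 0.66 × 611.49 / 36000 m = 1.121e-02 mm/s.
R = 1.121e-02 × 3600 = 40.4 mm/hr.

R ≈ 40.4 mm/hr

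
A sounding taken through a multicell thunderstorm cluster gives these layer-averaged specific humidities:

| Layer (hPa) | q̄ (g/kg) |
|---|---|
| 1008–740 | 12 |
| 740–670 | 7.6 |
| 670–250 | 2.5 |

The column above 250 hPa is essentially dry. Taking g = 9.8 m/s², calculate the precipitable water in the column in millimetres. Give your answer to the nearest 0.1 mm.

PW ≈ 49.0 mm

Precipitable water is the column-integrated vapour mass per unit area: PW = (1/g) Σ q̄ Δp, with q in kg/kg and Δp in Pa (1 kg/m² of water = 1 mm).
Layer 1008–740 hPa: Δp = 268 hPa = 26800 Pa, q̄ = 0.012 kg/kg → 0.012 × 26800 / 9.8 = 32.82 mm
Layer 740–670 hPa: Δp = 70 hPa = 7000 Pa, q̄ = 0.0076 kg/kg → 0.0076 × 7000 / 9.8 = 5.43 mm
Layer 670–250 hPa: Δp = 420 hPa = 42000 Pa, q̄ = 0.0025 kg/kg → 0.0025 × 42000 / 9.8 = 10.71 mm
PW = 32.82 + 5.43 + 10.71 = 48.96 ≈ 49.0 mm.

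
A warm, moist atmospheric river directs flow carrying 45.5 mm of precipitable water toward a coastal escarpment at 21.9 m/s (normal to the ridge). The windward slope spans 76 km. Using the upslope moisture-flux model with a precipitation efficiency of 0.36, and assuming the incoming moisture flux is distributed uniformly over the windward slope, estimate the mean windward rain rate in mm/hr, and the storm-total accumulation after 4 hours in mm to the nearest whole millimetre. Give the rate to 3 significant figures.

R ≈ 17.0 mm/hr; total ≈ 68 mm

Incoming column moisture flux per unit ridge length: F = V × PW = 21.9 × 45.5 = 996.45 mm·m/s.
Spread over the 76 km slope with efficiency ε = 0.36: R = ε·F/W = 0.36 × 996.45 / 76000 m = 4.720e-03 mm/s.
R = 4.720e-03 × 3600 = 17.0 mm/hr.
Over 4 h: total = 17.0 × 4 = 68 mm.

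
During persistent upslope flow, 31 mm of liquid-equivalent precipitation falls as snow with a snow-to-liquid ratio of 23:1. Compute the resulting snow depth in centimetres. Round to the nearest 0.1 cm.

snow depth ≈ 71.3 cm

Snow depth = liquid × ratio = 31 mm × 23 = 713 mm = 71.3 cm.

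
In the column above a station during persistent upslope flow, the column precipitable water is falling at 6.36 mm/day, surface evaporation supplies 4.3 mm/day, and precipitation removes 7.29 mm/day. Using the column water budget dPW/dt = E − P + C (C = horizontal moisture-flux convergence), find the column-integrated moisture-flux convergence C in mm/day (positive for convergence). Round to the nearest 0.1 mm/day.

C ≈ -3.4 mm/day

dPW/dt = -6.36 mm/day.
C = dPW/dt − E + P = (-6.36) − 4.3 + 7.29 = -3.4 mm/day.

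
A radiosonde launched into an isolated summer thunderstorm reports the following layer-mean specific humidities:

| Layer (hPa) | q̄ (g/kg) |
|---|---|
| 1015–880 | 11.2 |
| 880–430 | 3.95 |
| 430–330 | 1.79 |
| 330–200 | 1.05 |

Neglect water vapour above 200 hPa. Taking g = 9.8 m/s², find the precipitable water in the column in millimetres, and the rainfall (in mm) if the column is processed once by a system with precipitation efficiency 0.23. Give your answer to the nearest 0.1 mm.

Precipitable water is the column-integrated vapour mass per unit area: PW = (1/g) Σ q̄ Δp, with q in kg/kg and Δp in Pa (1 kg/m² of water = 1 mm).
Layer 1015–880 hPa: Δp = 135 hPa = 13500 Pa, q̄ = 0.0112 kg/kg → 0.0112 × 13500 / 9.8 = 15.43 mm
Layer 880–430 hPa: Δp = 450 hPa = 45000 Pa, q̄ = 0.00395 kg/kg → 0.00395 × 45000 / 9.8 = 18.14 mm
Layer 430–330 hPa: Δp = 100 hPa = 10000 Pa, q̄ = 0.00179 kg/kg → 0.00179 × 10000 / 9.8 = 1.83 mm
Layer 330–200 hPa: Δp = 130 hPa = 13000 Pa, q̄ = 0.00105 kg/kg → 0.00105 × 13000 / 9.8 = 1.39 mm
PW = 15.43 + 18.14 + 1.83 + 1.39 = 36.79 ≈ 36.8 mm.
Rainfall = ε × PW = 0.23 × 36.8 = 8.5 mm.

PW ≈ 36.8 mm; rainfall ≈ 8.5 mm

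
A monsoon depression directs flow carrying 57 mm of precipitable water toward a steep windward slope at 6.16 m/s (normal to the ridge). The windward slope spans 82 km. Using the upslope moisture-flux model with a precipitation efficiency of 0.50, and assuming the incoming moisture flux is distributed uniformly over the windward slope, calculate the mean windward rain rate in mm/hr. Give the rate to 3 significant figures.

Incoming column moisture flux per unit ridge length: F = V × PW = 6.16 × 57 = 351.12 mm·m/s.
Spread over the 82 km slope with efficiency ε = 0.50: R = ε·F/W = 0.50 × 351.12 / 82000 m = 2.141e-03 mm/s.
R = 2.141e-03 × 3600 = 7.71 mm/hr.

R ≈ 7.71 mm/hr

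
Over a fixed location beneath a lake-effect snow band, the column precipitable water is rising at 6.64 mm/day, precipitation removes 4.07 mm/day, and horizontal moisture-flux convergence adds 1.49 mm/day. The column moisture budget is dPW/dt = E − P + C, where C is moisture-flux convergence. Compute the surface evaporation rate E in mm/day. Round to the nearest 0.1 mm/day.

E ≈ 9.2 mm/day

dPW/dt = +6.64 mm/day.
E = dPW/dt + P − C = (+6.64) + 4.07 − (1.49) = 9.2 mm/day.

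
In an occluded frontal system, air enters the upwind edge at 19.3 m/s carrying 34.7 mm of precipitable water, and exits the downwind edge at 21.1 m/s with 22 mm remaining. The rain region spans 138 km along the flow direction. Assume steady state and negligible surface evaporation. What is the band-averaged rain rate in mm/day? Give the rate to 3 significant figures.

R ≈ 129 mm/day

Column moisture flux per unit crosswind length is F = V × PW.
Inflow: F_in = 19.3 × 34.7 = 669.71 mm·m/s
Outflow: F_out = 21.1 × 22 = 464.2 mm·m/s
Steady-state rate R = (F_in − F_out)/L = (669.71 − 464.2) / 138000 m = 1.489e-03 mm/s.
R = 1.489e-03 × 3600 × 24 = 129 mm/day.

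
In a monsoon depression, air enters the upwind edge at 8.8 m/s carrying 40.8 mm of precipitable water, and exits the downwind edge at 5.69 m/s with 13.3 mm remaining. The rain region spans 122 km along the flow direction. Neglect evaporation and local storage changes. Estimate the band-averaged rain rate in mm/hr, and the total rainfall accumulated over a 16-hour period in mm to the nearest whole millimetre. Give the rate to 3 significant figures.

Column moisture flux per unit crosswind length is F = V × PW.
Inflow: F_in = 8.8 × 40.8 = 359.04 mm·m/s
Outflow: F_out = 5.69 × 13.3 = 75.677 mm·m/s
Steady-state rate R = (F_in − F_out)/L = (359.04 − 75.677) / 122000 m = 2.323e-03 mm/s.
R = 2.323e-03 × 3600 = 8.36 mm/hr.
Over 16 h: total = 8.36 × 16 = 133.76 ≈ 134 mm.

R ≈ 8.36 mm/hr; total ≈ 134 mm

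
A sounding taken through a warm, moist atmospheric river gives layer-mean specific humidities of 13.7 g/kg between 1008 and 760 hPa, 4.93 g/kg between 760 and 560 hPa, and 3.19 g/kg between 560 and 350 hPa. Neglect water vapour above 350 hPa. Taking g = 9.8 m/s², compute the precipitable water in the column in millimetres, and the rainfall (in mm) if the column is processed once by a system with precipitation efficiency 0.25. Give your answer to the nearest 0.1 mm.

PW ≈ 51.6 mm; rainfall ≈ 12.9 mm

Precipitable water is the column-integrated vapour mass per unit area: PW = (1/g) Σ q̄ Δp, with q in kg/kg and Δp in Pa (1 kg/m² of water = 1 mm).
Layer 1008–760 hPa: Δp = 248 hPa = 24800 Pa, q̄ = 0.0137 kg/kg → 0.0137 × 24800 / 9.8 = 34.67 mm
Layer 760–560 hPa: Δp = 200 hPa = 20000 Pa, q̄ = 0.00493 kg/kg → 0.00493 × 20000 / 9.8 = 10.06 mm
Layer 560–350 hPa: Δp = 210 hPa = 21000 Pa, q̄ = 0.00319 kg/kg → 0.00319 × 21000 / 9.8 = 6.84 mm
PW = 34.67 + 10.06 + 6.84 = 51.57 ≈ 51.6 mm.
Rainfall = ε × PW = 0.25 × 51.6 = 12.9 mm.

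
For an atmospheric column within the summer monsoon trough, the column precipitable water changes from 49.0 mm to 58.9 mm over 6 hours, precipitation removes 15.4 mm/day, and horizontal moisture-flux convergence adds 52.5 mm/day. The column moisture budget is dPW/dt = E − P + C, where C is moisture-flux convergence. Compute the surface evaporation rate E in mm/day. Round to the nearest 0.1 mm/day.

E ≈ 2.5 mm/day

dPW/dt = (58.9 − 49.0) mm / (6/24 day) = +39.600 mm/day.
E = dPW/dt + P − C = (+39.600) + 15.4 − (52.5) = 2.5 mm/day.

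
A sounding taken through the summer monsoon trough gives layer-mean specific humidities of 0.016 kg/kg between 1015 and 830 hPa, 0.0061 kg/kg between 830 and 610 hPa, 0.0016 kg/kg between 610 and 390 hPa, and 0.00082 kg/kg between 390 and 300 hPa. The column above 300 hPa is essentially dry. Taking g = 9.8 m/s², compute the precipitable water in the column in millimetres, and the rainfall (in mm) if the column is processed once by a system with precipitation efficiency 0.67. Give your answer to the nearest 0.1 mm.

PW ≈ 48.2 mm; rainfall ≈ 32.3 mm

Precipitable water is the column-integrated vapour mass per unit area: PW = (1/g) Σ q̄ Δp, with q in kg/kg and Δp in Pa (1 kg/m² of water = 1 mm).
Layer 1015–830 hPa: Δp = 185 hPa = 18500 Pa, q̄ = 0.016 kg/kg → 0.016 × 18500 / 9.8 = 30.20 mm
Layer 830–610 hPa: Δp = 220 hPa = 22000 Pa, q̄ = 0.0061 kg/kg → 0.0061 × 22000 / 9.8 = 13.69 mm
Layer 610–390 hPa: Δp = 220 hPa = 22000 Pa, q̄ = 0.0016 kg/kg → 0.0016 × 22000 / 9.8 = 3.59 mm
Layer 390–300 hPa: Δp = 90 hPa = 9000 Pa, q̄ = 0.00082 kg/kg → 0.00082 × 9000 / 9.8 = 0.75 mm
PW = 30.20 + 13.69 + 3.59 + 0.75 = 48.23 ≈ 48.2 mm.
Rainfall = ε × PW = 0.67 × 48.2 = 32.3 mm.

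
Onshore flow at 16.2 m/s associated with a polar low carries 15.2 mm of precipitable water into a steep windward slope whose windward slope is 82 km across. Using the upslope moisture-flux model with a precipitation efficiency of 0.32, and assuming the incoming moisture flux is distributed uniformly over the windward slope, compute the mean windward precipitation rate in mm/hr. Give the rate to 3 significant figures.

Incoming column moisture flux per unit ridge length: F = V × PW = 16.2 × 15.2 = 246.24 mm·m/s.
Spread over the 82 km slope with efficiency ε = 0.32: R = ε·F/W = 0.32 × 246.24 / 82000 m = 9.609e-04 mm/s.
R = 9.609e-04 × 3600 = 3.46 mm/hr.

R ≈ 3.46 mm/hr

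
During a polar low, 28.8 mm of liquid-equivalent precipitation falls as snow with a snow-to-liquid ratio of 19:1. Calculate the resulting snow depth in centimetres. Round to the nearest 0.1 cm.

snow depth ≈ 54.7 cm

Snow depth = liquid × ratio = 28.8 mm × 19 = 547.2 mm = 54.7 cm.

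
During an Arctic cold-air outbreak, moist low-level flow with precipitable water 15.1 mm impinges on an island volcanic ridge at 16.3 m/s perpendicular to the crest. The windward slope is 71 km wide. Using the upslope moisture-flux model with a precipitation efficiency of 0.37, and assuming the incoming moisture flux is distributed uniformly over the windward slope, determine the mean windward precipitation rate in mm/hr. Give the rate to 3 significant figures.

Incoming column moisture flux per unit ridge length: F = V × PW = 16.3 × 15.1 = 246.13 mm·m/s.
Spread over the 71 km slope with efficiency ε = 0.37: R = ε·F/W = 0.37 × 246.13 / 71000 m = 1.283e-03 mm/s.
R = 1.283e-03 × 3600 = 4.62 mm/hr.

R ≈ 4.62 mm/hr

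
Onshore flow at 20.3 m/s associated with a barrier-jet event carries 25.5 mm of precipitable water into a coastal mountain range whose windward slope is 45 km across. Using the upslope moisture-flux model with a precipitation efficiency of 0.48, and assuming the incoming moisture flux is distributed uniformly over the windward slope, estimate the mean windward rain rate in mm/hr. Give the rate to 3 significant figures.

R ≈ 19.9 mm/hr

Incoming column moisture flux per unit ridge length: F = V × PW = 20.3 × 25.5 = 517.65 mm·m/s.
Spread over the 45 km slope with efficiency ε = 0.48: R = ε·F/W = 0.48 × 517.65 / 45000 m = 5.522e-03 mm/s.
R = 5.522e-03 × 3600 = 19.9 mm/hr.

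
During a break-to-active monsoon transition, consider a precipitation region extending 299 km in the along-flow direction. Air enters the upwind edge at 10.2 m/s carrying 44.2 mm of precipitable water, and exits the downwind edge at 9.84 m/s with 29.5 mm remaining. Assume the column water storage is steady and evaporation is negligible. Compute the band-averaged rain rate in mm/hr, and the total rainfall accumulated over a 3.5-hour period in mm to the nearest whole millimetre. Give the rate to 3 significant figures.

R ≈ 1.93 mm/hr; total ≈ 7 mm

Column moisture flux per unit crosswind length is F = V × PW.
Inflow: F_in = 10.2 × 44.2 = 450.84 mm·m/s
Outflow: F_out = 9.84 × 29.5 = 290.28 mm·m/s
Steady-state rate R = (F_in − F_out)/L = (450.84 − 290.28) / 299000 m = 5.370e-04 mm/s.
R = 5.370e-04 × 3600 = 1.93 mm/hr.
Over 3.5 h: total = 1.93 × 3.5 = 6.755 ≈ 7 mm.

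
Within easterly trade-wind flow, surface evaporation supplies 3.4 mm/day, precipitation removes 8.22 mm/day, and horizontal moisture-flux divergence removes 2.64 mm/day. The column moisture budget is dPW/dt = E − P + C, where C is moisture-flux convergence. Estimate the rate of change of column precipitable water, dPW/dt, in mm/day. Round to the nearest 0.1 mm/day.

dPW/dt ≈ -7.5 mm/day

dPW/dt = E − P + C = 3.4 − 8.22 + (-2.64) = -7.5 mm/day.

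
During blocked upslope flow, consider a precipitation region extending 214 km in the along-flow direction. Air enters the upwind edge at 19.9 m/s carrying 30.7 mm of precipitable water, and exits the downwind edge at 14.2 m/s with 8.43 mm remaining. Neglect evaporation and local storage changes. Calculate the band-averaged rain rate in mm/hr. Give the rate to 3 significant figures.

Column moisture flux per unit crosswind length is F = V × PW.
Inflow: F_in = 19.9 × 30.7 = 610.93 mm·m/s
Outflow: F_out = 14.2 × 8.43 = 119.706 mm·m/s
Steady-state rate R = (F_in − F_out)/L = (610.93 − 119.706) / 214000 m = 2.295e-03 mm/s.
R = 2.295e-03 × 3600 = 8.26 mm/hr.

R ≈ 8.26 mm/hr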